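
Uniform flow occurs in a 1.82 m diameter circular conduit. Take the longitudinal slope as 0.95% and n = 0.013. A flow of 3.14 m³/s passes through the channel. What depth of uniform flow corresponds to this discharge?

Manning's equation rearranged: A R^(2/3) = nQ / (1·√S) = 0.013 × 3.14 / (√0.0095) = 0.4188.
Trying y = 0.51 m: A R^(2/3) = 0.2639 — too small.
Trying y = 0.779 m: A R^(2/3) = 0.5863 — too large.
Trying y = 0.649 m: A R^(2/3) = 0.4191 — matches.

y_n = 0.649 m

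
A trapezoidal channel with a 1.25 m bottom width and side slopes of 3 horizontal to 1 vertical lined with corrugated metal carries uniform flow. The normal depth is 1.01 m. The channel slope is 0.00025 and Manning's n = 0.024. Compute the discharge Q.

Q = 1.95 m³/s

With bottom width b = 1.25 m and side slope z = 3: A = (b + zy)y = (1.25 + 3×1.01)×1.01 = 4.323 m²; P = b + 2y√(1+z²) = 1.25 + 2×1.01×3.162 = 7.638 m.
Hydraulic radius R = A/P = 4.323/7.638 = 0.566 m.
Manning's equation: Q = (1/n) A R^(2/3) S^(1/2) = (1/0.024) × 4.323 × 0.566^(2/3) × 0.00025^(1/2) = 1.95 m³/s.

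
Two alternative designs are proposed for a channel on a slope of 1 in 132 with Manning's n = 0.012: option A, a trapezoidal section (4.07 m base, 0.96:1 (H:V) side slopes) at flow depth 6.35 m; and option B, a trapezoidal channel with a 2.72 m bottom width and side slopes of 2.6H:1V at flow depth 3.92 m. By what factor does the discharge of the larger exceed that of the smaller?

Channel A: With bottom width b = 4.07 m and side slope z = 0.96: A = (b + zy)y = (4.07 + 0.96×6.35)×6.35 = 64.55 m²; P = b + 2y√(1+z²) = 4.07 + 2×6.35×1.386 = 21.67 m. Hydraulic radius R = A/P = 64.55/21.67 = 2.978 m. Q_A = (1/0.012)·64.55·2.978^(2/3)·√0.007576 = 969.2 m³/s.
Channel B: With bottom width b = 2.72 m and side slope z = 2.6: A = (b + zy)y = (2.72 + 2.6×3.92)×3.92 = 50.62 m²; P = b + 2y√(1+z²) = 2.72 + 2×3.92×2.786 = 24.56 m. Hydraulic radius R = A/P = 50.62/24.56 = 2.061 m. Q_B = (1/0.012)·50.62·2.061^(2/3)·√0.007576 = 594.5 m³/s.
The larger discharge is 969.2 m³/s and the smaller is 594.5 m³/s; the ratio is 1.63.

1.63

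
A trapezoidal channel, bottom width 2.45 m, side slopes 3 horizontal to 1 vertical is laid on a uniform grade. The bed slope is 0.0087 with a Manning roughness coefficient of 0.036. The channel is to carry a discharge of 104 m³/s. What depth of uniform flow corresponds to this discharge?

Manning's equation rearranged: A R^(2/3) = nQ / (1·√S) = 0.036 × 104 / (√0.0087) = 40.14.
Trying y = 3.26 m: A R^(2/3) = 57.42 — high.
Trying y = 2.27 m: A R^(2/3) = 24.4 — low.
Trying y = 2.81 m: A R^(2/3) = 40.27 — ≈ 40.14.

y_n = 2.81 m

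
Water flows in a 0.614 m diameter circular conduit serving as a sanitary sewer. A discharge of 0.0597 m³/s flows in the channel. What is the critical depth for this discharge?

y_c = 0.153 m

At critical depth, Q² T / (g A³) = 1, i.e. A³/T = Q²/g = 0.0597²/9.81 = 0.0003633.
Try y = 0.105 m: A³/T = 0.00008251 — low.
Try y = 0.186 m: A³/T = 0.0007694 — high.
Try y = 0.153 m: A³/T = 0.0003602 — ≈ 0.0003633.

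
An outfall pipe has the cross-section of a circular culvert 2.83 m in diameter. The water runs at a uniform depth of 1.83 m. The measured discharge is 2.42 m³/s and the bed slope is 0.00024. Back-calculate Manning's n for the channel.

For a circular section of diameter D = 2.83 m at depth y = 1.83 m, the central angle is θ = 2 arccos(1 − 2y/D) = 3.737 rad. Then A = (D²/8)(θ − sin θ) = 4.302 m² and P = Dθ/2 = 5.288 m.
Hydraulic radius R = A/P = 4.302/5.288 = 0.8137 m.
Rearranging Manning's equation: n = (1/Q) A R^(2/3) S^(1/2) = (1/2.42) × 4.302 × 0.8137^(2/3) × √0.00024 = 0.024.

n = 0.024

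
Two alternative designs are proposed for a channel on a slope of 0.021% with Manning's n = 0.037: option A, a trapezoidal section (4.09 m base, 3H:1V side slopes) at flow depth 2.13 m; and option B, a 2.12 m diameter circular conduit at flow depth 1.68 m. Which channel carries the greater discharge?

channel A

Channel A: With bottom width b = 4.09 m and side slope z = 3: A = (b + zy)y = (4.09 + 3×2.13)×2.13 = 22.32 m²; P = b + 2y√(1+z²) = 4.09 + 2×2.13×3.162 = 17.56 m. Hydraulic radius R = A/P = 22.32/17.56 = 1.271 m. Q_A = (1/0.037)·22.32·1.271^(2/3)·√0.00021 = 10.26 m³/s.
Channel B: For a circular section of diameter D = 2.12 m at depth y = 1.68 m, the central angle is θ = 2 arccos(1 − 2y/D) = 4.391 rad. Then A = (D²/8)(θ − sin θ) = 3 m² and P = Dθ/2 = 4.655 m. Hydraulic radius R = A/P = 3/4.655 = 0.6445 m. Q_B = (1/0.037)·3·0.6445^(2/3)·√0.00021 = 0.8767 m³/s.
Q_A = 10.26 m³/s vs Q_B = 0.8767 m³/s, so channel A carries more.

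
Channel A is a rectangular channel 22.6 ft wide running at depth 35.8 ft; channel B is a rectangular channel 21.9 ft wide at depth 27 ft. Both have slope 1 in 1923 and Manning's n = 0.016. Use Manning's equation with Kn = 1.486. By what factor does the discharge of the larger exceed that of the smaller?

Channel A: Flow area A = b·y = 22.6 × 35.8 = 809.1 ft². Wetted perimeter P = b + 2y = 22.6 + 2×35.8 = 94.2 ft. Hydraulic radius R = A/P = 809.1/94.2 = 8.589 ft. Q_A = (1.486/0.016)·809.1·8.589^(2/3)·√0.00052 = 7187 ft³/s.
Channel B: Flow area A = b·y = 21.9 × 27 = 591.3 ft². Wetted perimeter P = b + 2y = 21.9 + 2×27 = 75.9 ft. Hydraulic radius R = A/P = 591.3/75.9 = 7.791 ft. Q_B = (1.486/0.016)·591.3·7.791^(2/3)·√0.00052 = 4921 ft³/s.
The larger discharge is 7187 ft³/s and the smaller is 4921 ft³/s; the ratio is 1.46.

1.46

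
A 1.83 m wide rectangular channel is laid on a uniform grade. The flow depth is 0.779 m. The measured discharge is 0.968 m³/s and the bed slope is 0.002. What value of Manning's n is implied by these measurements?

n = 0.037

Flow area A = b·y = 1.83 × 0.779 = 1.426 m². Wetted perimeter P = b + 2y = 1.83 + 2×0.779 = 3.388 m.
Hydraulic radius R = A/P = 1.426/3.388 = 0.4208 m.
Rearranging Manning's equation: n = (1/Q) A R^(2/3) S^(1/2) = (1/0.968) × 1.426 × 0.4208^(2/3) × √0.002 = 0.037.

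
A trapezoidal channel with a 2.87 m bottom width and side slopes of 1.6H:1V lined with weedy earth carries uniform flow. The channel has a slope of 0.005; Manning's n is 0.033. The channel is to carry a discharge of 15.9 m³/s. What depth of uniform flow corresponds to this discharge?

y_n = 1.49 m

Manning's equation rearranged: A R^(2/3) = nQ / (1·√S) = 0.033 × 15.9 / (√0.005) = 7.42.
At y = 1.64 m: A R^(2/3) = 8.978 — high.
At y = 1.49 m: A R^(2/3) = 7.415 — close enough.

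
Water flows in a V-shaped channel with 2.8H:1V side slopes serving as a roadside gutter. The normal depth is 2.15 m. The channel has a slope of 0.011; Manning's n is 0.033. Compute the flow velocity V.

V = 3.2 m/s

For a triangular section with side slope z = 2.8: A = zy² = 2.8×2.15² = 12.94 m²; P = 2y√(1+z²) = 2×2.15×2.973 = 12.78 m.
Hydraulic radius R = A/P = 12.94/12.78 = 1.012 m.
From Manning's equation, V = (1/n) R^(2/3) S^(1/2) = (1/0.033) × 1.012^(2/3) × 0.011^(1/2) = 3.2 m/s.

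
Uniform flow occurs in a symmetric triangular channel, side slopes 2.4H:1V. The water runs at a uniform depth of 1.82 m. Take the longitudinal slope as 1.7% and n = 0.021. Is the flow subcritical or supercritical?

For a triangular section with side slope z = 2.4: A = zy² = 2.4×1.82² = 7.95 m²; P = 2y√(1+z²) = 2×1.82×2.6 = 9.464 m.
Hydraulic radius R = A/P = 7.95/9.464 = 0.84 m.
V = (1/n) R^(2/3) √S = (1/0.021) × 0.84^(2/3) × √0.017 = 5.527 m/s. Hydraulic depth D_h = A/T = 7.95/8.736 = 0.91 m.
Froude number Fr = V/√(g·D_h) = 5.527/√(9.81×0.91) = 1.85, which is greater than 1, so the flow is supercritical.

supercritical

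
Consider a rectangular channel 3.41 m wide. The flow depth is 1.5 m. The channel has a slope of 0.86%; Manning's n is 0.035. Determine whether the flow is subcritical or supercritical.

Flow area A = b·y = 3.41 × 1.5 = 5.115 m². Wetted perimeter P = b + 2y = 3.41 + 2×1.5 = 6.41 m.
Hydraulic radius R = A/P = 5.115/6.41 = 0.798 m.
V = (1/n) R^(2/3) √S = (1/0.035) × 0.798^(2/3) × √0.0086 = 2.279 m/s. Hydraulic depth D_h = A/T = 5.115/3.41 = 1.5 m.
Froude number Fr = V/√(g·D_h) = 2.279/√(9.81×1.5) = 0.594, which is less than 1, so the flow is subcritical.

subcritical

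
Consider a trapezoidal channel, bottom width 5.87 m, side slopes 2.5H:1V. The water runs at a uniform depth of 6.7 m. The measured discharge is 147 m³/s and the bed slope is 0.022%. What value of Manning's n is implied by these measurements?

n = 0.036

With bottom width b = 5.87 m and side slope z = 2.5: A = (b + zy)y = (5.87 + 2.5×6.7)×6.7 = 151.6 m²; P = b + 2y√(1+z²) = 5.87 + 2×6.7×2.693 = 41.95 m.
Hydraulic radius R = A/P = 151.6/41.95 = 3.613 m.
Rearranging Manning's equation: n = (1/Q) A R^(2/3) S^(1/2) = (1/147) × 151.6 × 3.613^(2/3) × √0.00022 = 0.036.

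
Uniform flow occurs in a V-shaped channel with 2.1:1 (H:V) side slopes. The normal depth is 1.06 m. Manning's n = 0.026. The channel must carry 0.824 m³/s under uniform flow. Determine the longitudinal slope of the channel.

For a triangular section with side slope z = 2.1: A = zy² = 2.1×1.06² = 2.36 m²; P = 2y√(1+z²) = 2×1.06×2.326 = 4.931 m.
Hydraulic radius R = A/P = 2.36/4.931 = 0.4785 m.
From Manning's equation, S = [nQ / (1 A R^(2/3))]² = [0.026 × 0.824 / (1 × 2.36 × 0.4785^(2/3))]² = 0.00022.

S = 0.00022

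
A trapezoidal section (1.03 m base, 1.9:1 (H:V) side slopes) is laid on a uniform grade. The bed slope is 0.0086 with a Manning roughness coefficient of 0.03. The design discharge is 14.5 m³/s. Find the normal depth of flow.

Manning's equation rearranged: A R^(2/3) = nQ / (1·√S) = 0.03 × 14.5 / (√0.0086) = 4.691.
At y = 1.26 m: A R^(2/3) = 3.303 — short.
At y = 1.81 m: A R^(2/3) = 7.646 — over.
At y = 1.47 m: A R^(2/3) = 4.702 — close enough.

y_n = 1.47 m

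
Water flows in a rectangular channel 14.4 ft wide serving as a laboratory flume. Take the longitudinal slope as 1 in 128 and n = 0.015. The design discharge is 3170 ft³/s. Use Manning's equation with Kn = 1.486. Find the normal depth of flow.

Manning's equation rearranged: A R^(2/3) = nQ / (1.486·√S) = 0.015 × 3170 / (1.486 × √0.007812) = 362.
Trying y = 11.5 ft: A R^(2/3) = 446.5 — too large.
Trying y = 7.04 ft: A R^(2/3) = 236.3 — too small.
Trying y = 9.75 ft: A R^(2/3) = 362.1 — ≈ 362.

y_n = 9.75 ft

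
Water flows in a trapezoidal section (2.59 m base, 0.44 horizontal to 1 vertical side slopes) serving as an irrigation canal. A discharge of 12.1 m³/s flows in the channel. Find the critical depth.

At critical depth, Q² T / (g A³) = 1, i.e. A³/T = Q²/g = 12.1²/9.81 = 14.92.
Try y = 1.55 m: A³/T = 32.99 — over.
Try y = 1.04 m: A³/T = 9.084 — short.
Try y = 1.21 m: A³/T = 14.76 — close enough.

y_c = 1.21 m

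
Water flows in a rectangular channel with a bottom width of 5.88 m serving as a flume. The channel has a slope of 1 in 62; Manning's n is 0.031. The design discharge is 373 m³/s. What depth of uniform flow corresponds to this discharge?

Manning's equation rearranged: A R^(2/3) = nQ / (1·√S) = 0.031 × 373 / (√0.01613) = 91.05.
Try y = 6.44 m: A R^(2/3) = 60.48 — low.
Try y = 11.1 m: A R^(2/3) = 114.5 — high.
Try y = 9.09 m: A R^(2/3) = 91 — close enough.

y_n = 9.09 m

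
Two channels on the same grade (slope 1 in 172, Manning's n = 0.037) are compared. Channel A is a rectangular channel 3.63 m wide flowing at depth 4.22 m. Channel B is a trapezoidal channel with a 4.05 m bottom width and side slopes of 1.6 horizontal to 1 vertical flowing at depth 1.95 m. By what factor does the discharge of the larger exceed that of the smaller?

Channel A: Flow area A = b·y = 3.63 × 4.22 = 15.32 m². Wetted perimeter P = b + 2y = 3.63 + 2×4.22 = 12.07 m. Hydraulic radius R = A/P = 15.32/12.07 = 1.269 m. Q_A = (1/0.037)·15.32·1.269^(2/3)·√0.005814 = 37.01 m³/s.
Channel B: With bottom width b = 4.05 m and side slope z = 1.6: A = (b + zy)y = (4.05 + 1.6×1.95)×1.95 = 13.98 m²; P = b + 2y√(1+z²) = 4.05 + 2×1.95×1.887 = 11.41 m. Hydraulic radius R = A/P = 13.98/11.41 = 1.226 m. Q_B = (1/0.037)·13.98·1.226^(2/3)·√0.005814 = 33 m³/s.
The larger discharge is 37.01 m³/s and the smaller is 33 m³/s; the ratio is 1.12.

1.12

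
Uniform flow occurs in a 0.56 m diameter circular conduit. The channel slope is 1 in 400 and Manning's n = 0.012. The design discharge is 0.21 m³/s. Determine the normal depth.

y_n = 0.365 m

Manning's equation rearranged: A R^(2/3) = nQ / (1·√S) = 0.012 × 0.21 / (√0.0025) = 0.0504.
Try y = 0.438 m: A R^(2/3) = 0.06344 — over.
Try y = 0.257 m: A R^(2/3) = 0.02863 — short.
Try y = 0.365 m: A R^(2/3) = 0.05043 — close enough.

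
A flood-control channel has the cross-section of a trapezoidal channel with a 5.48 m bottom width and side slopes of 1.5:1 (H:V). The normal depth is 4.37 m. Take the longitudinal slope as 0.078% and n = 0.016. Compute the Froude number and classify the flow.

subcritical

With bottom width b = 5.48 m and side slope z = 1.5: A = (b + zy)y = (5.48 + 1.5×4.37)×4.37 = 52.59 m²; P = b + 2y√(1+z²) = 5.48 + 2×4.37×1.803 = 21.24 m.
Hydraulic radius R = A/P = 52.59/21.24 = 2.477 m.
V = (1/n) R^(2/3) √S = (1/0.016) × 2.477^(2/3) × √0.00078 = 3.195 m/s. Hydraulic depth D_h = A/T = 52.59/18.59 = 2.829 m.
Froude number Fr = V/√(g·D_h) = 3.195/√(9.81×2.829) = 0.607, which is less than 1, so the flow is subcritical.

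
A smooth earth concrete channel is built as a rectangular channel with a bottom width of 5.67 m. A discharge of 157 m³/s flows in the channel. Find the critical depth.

For a rectangular channel, critical depth y_c = (q²/g)^(1/3) where q = Q/b = 157/5.67 = 27.69 m²/s.
So y_c = (27.69²/9.81)^(1/3) = 4.28 m.

y_c = 4.28 m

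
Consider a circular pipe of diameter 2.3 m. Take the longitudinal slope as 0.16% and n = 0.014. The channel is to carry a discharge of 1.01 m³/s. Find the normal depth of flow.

y_n = 0.545 m

Manning's equation rearranged: A R^(2/3) = nQ / (1·√S) = 0.014 × 1.01 / (√0.0016) = 0.3535.
Try y = 0.402 m: A R^(2/3) = 0.1912 — short.
Try y = 0.545 m: A R^(2/3) = 0.3538 — close enough.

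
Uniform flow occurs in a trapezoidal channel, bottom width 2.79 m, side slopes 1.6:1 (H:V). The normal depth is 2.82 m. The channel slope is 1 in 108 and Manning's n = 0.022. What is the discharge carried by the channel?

Q = 120 m³/s

With bottom width b = 2.79 m and side slope z = 1.6: A = (b + zy)y = (2.79 + 1.6×2.82)×2.82 = 20.59 m²; P = b + 2y√(1+z²) = 2.79 + 2×2.82×1.887 = 13.43 m.
Hydraulic radius R = A/P = 20.59/13.43 = 1.533 m.
Manning's equation: Q = (1/n) A R^(2/3) S^(1/2) = (1/0.022) × 20.59 × 1.533^(2/3) × 0.009259^(1/2) = 120 m³/s.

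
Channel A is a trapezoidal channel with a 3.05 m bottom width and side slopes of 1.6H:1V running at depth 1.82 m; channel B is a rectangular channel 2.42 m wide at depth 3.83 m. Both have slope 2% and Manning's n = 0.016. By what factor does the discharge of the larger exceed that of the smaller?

Channel A: With bottom width b = 3.05 m and side slope z = 1.6: A = (b + zy)y = (3.05 + 1.6×1.82)×1.82 = 10.85 m²; P = b + 2y√(1+z²) = 3.05 + 2×1.82×1.887 = 9.918 m. Hydraulic radius R = A/P = 10.85/9.918 = 1.094 m. Q_A = (1/0.016)·10.85·1.094^(2/3)·√0.02 = 101.8 m³/s.
Channel B: Flow area A = b·y = 2.42 × 3.83 = 9.269 m². Wetted perimeter P = b + 2y = 2.42 + 2×3.83 = 10.08 m. Hydraulic radius R = A/P = 9.269/10.08 = 0.9195 m. Q_B = (1/0.016)·9.269·0.9195^(2/3)·√0.02 = 77.47 m³/s.
The larger discharge is 101.8 m³/s and the smaller is 77.47 m³/s; the ratio is 1.31.

1.31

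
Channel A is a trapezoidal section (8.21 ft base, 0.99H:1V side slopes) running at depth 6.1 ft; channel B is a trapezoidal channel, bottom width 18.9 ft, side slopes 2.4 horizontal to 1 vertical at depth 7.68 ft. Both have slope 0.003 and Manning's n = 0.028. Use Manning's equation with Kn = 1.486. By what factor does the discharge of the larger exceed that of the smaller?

Channel A: With bottom width b = 8.21 ft and side slope z = 0.99: A = (b + zy)y = (8.21 + 0.99×6.1)×6.1 = 86.92 ft²; P = b + 2y√(1+z²) = 8.21 + 2×6.1×1.407 = 25.38 ft. Hydraulic radius R = A/P = 86.92/25.38 = 3.425 ft. Q_A = (1.486/0.028)·86.92·3.425^(2/3)·√0.003 = 574.1 ft³/s.
Channel B: With bottom width b = 18.9 ft and side slope z = 2.4: A = (b + zy)y = (18.9 + 2.4×7.68)×7.68 = 286.7 ft²; P = b + 2y√(1+z²) = 18.9 + 2×7.68×2.6 = 58.84 ft. Hydraulic radius R = A/P = 286.7/58.84 = 4.873 ft. Q_B = (1.486/0.028)·286.7·4.873^(2/3)·√0.003 = 2396 ft³/s.
The larger discharge is 2396 ft³/s and the smaller is 574.1 ft³/s; the ratio is 4.17.

4.17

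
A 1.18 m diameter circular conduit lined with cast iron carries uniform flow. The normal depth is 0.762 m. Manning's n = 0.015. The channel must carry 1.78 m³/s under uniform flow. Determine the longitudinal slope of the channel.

S = 0.00541

For a circular section of diameter D = 1.18 m at depth y = 0.762 m, the central angle is θ = 2 arccos(1 − 2y/D) = 3.733 rad. Then A = (D²/8)(θ − sin θ) = 0.7468 m² and P = Dθ/2 = 2.203 m.
Hydraulic radius R = A/P = 0.7468/2.203 = 0.3391 m.
From Manning's equation, S = [nQ / (1 A R^(2/3))]² = [0.015 × 1.78 / (1 × 0.7468 × 0.3391^(2/3))]² = 0.00541.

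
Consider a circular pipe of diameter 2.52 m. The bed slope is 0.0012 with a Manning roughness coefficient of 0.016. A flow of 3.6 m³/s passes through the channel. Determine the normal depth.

y_n = 1.19 m

Manning's equation rearranged: A R^(2/3) = nQ / (1·√S) = 0.016 × 3.6 / (√0.0012) = 1.663.
Trying y = 0.972 m: A R^(2/3) = 1.155 — short.
Trying y = 1.41 m: A R^(2/3) = 2.207 — over.
Trying y = 1.19 m: A R^(2/3) = 1.661 — close enough.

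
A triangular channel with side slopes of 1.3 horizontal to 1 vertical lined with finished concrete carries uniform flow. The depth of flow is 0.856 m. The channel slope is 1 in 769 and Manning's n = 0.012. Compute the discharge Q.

For a triangular section with side slope z = 1.3: A = zy² = 1.3×0.856² = 0.9526 m²; P = 2y√(1+z²) = 2×0.856×1.64 = 2.808 m.
Hydraulic radius R = A/P = 0.9526/2.808 = 0.3392 m.
Manning's equation: Q = (1/n) A R^(2/3) S^(1/2) = (1/0.012) × 0.9526 × 0.3392^(2/3) × 0.0013^(1/2) = 1.39 m³/s.

Q = 1.39 m³/s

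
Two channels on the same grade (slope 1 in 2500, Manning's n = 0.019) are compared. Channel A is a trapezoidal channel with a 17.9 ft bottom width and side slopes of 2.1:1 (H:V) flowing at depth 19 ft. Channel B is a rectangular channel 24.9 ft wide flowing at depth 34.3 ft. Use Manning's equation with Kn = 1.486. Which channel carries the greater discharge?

Channel A: With bottom width b = 17.9 ft and side slope z = 2.1: A = (b + zy)y = (17.9 + 2.1×19)×19 = 1098 ft²; P = b + 2y√(1+z²) = 17.9 + 2×19×2.326 = 106.3 ft. Hydraulic radius R = A/P = 1098/106.3 = 10.33 ft. Q_A = (1.486/0.019)·1098·10.33^(2/3)·√0.0004 = 8149 ft³/s.
Channel B: Flow area A = b·y = 24.9 × 34.3 = 854.1 ft². Wetted perimeter P = b + 2y = 24.9 + 2×34.3 = 93.5 ft. Hydraulic radius R = A/P = 854.1/93.5 = 9.134 ft. Q_B = (1.486/0.019)·854.1·9.134^(2/3)·√0.0004 = 5838 ft³/s.
Q_A = 8149 ft³/s vs Q_B = 5838 ft³/s, so channel A carries more.

channel A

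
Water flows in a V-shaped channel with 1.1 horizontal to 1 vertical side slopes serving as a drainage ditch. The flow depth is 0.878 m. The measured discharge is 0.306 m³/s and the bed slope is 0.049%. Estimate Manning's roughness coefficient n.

n = 0.029

For a triangular section with side slope z = 1.1: A = zy² = 1.1×0.878² = 0.848 m²; P = 2y√(1+z²) = 2×0.878×1.487 = 2.61 m.
Hydraulic radius R = A/P = 0.848/2.61 = 0.3248 m.
Rearranging Manning's equation: n = (1/Q) A R^(2/3) S^(1/2) = (1/0.306) × 0.848 × 0.3248^(2/3) × √0.00049 = 0.029.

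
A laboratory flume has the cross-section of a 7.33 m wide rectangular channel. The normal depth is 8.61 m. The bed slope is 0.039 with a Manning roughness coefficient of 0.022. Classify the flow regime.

Flow area A = b·y = 7.33 × 8.61 = 63.11 m². Wetted perimeter P = b + 2y = 7.33 + 2×8.61 = 24.55 m.
Hydraulic radius R = A/P = 63.11/24.55 = 2.571 m.
V = (1/n) R^(2/3) √S = (1/0.022) × 2.571^(2/3) × √0.039 = 16.85 m/s. Hydraulic depth D_h = A/T = 63.11/7.33 = 8.61 m.
Froude number Fr = V/√(g·D_h) = 16.85/√(9.81×8.61) = 1.83, which is greater than 1, so the flow is supercritical.

supercritical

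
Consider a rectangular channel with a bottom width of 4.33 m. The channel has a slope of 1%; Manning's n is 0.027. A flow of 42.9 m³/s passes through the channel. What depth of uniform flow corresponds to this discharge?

Manning's equation rearranged: A R^(2/3) = nQ / (1·√S) = 0.027 × 42.9 / (√0.01) = 11.58.
Try y = 3 m: A R^(2/3) = 15.13 — high.
Try y = 1.8 m: A R^(2/3) = 7.705 — low.
Try y = 2.44 m: A R^(2/3) = 11.58 — matches.

y_n = 2.44 m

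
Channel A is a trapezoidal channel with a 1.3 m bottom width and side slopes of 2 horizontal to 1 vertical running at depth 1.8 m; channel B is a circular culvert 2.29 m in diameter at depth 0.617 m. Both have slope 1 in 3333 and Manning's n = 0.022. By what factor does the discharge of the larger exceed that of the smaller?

Channel A: With bottom width b = 1.3 m and side slope z = 2: A = (b + zy)y = (1.3 + 2×1.8)×1.8 = 8.82 m²; P = b + 2y√(1+z²) = 1.3 + 2×1.8×2.236 = 9.35 m. Hydraulic radius R = A/P = 8.82/9.35 = 0.9433 m. Q_A = (1/0.022)·8.82·0.9433^(2/3)·√0.0003 = 6.679 m³/s.
Channel B: For a circular section of diameter D = 2.29 m at depth y = 0.617 m, the central angle is θ = 2 arccos(1 − 2y/D) = 2.183 rad. Then A = (D²/8)(θ − sin θ) = 0.8946 m² and P = Dθ/2 = 2.5 m. Hydraulic radius R = A/P = 0.8946/2.5 = 0.3579 m. Q_B = (1/0.022)·0.8946·0.3579^(2/3)·√0.0003 = 0.355 m³/s.
The larger discharge is 6.679 m³/s and the smaller is 0.355 m³/s; the ratio is 18.8.

18.8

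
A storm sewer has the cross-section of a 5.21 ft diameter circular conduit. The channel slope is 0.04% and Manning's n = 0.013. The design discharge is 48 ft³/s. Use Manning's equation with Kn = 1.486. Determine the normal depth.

Manning's equation rearranged: A R^(2/3) = nQ / (1.486·√S) = 0.013 × 48 / (1.486 × √0.0004) = 21.
Try y = 2.74 ft: A R^(2/3) = 13.84 — low.
Try y = 3.61 ft: A R^(2/3) = 21 — close enough.

y_n = 3.61 ft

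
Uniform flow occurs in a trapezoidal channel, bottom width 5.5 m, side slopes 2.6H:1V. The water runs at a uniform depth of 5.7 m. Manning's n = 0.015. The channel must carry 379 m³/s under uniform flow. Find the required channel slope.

With bottom width b = 5.5 m and side slope z = 2.6: A = (b + zy)y = (5.5 + 2.6×5.7)×5.7 = 115.8 m²; P = b + 2y√(1+z²) = 5.5 + 2×5.7×2.786 = 37.26 m.
Hydraulic radius R = A/P = 115.8/37.26 = 3.109 m.
From Manning's equation, S = [nQ / (1 A R^(2/3))]² = [0.015 × 379 / (1 × 115.8 × 3.109^(2/3))]² = 0.000531.

S = 0.000531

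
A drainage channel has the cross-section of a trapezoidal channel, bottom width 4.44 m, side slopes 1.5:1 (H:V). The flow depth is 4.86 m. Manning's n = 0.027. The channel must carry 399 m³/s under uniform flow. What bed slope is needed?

With bottom width b = 4.44 m and side slope z = 1.5: A = (b + zy)y = (4.44 + 1.5×4.86)×4.86 = 57.01 m²; P = b + 2y√(1+z²) = 4.44 + 2×4.86×1.803 = 21.96 m.
Hydraulic radius R = A/P = 57.01/21.96 = 2.596 m.
From Manning's equation, S = [nQ / (1 A R^(2/3))]² = [0.027 × 399 / (1 × 57.01 × 2.596^(2/3))]² = 0.01.

S = 0.01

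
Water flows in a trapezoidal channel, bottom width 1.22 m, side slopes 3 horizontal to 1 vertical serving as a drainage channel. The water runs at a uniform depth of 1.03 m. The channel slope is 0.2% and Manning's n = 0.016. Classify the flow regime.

subcritical

With bottom width b = 1.22 m and side slope z = 3: A = (b + zy)y = (1.22 + 3×1.03)×1.03 = 4.439 m²; P = b + 2y√(1+z²) = 1.22 + 2×1.03×3.162 = 7.734 m.
Hydraulic radius R = A/P = 4.439/7.734 = 0.574 m.
V = (1/n) R^(2/3) √S = (1/0.016) × 0.574^(2/3) × √0.002 = 1.93 m/s. Hydraulic depth D_h = A/T = 4.439/7.4 = 0.5999 m.
Froude number Fr = V/√(g·D_h) = 1.93/√(9.81×0.5999) = 0.796, which is less than 1, so the flow is subcritical.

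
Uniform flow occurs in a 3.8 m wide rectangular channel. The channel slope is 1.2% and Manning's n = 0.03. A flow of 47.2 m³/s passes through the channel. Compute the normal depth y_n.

y_n = 3.06 m

Manning's equation rearranged: A R^(2/3) = nQ / (1·√S) = 0.03 × 47.2 / (√0.012) = 12.93.
Try y = 2.46 m: A R^(2/3) = 9.792 — too small.
Try y = 3.38 m: A R^(2/3) = 14.63 — too large.
Try y = 3.06 m: A R^(2/3) = 12.93 — close enough.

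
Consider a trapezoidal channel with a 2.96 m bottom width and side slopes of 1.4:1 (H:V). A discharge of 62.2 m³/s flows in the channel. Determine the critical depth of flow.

At critical depth, Q² T / (g A³) = 1, i.e. A³/T = Q²/g = 62.2²/9.81 = 394.4.
Trying y = 3.08 m: A³/T = 970 — high.
Trying y = 2.17 m: A³/T = 244 — low.
Trying y = 2.46 m: A³/T = 397 — ≈ 394.4.

y_c = 2.46 m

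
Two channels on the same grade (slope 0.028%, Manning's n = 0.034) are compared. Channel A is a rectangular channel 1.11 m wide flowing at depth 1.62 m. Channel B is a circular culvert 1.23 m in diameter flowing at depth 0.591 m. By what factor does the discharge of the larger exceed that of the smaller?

Channel A: Flow area A = b·y = 1.11 × 1.62 = 1.798 m². Wetted perimeter P = b + 2y = 1.11 + 2×1.62 = 4.35 m. Hydraulic radius R = A/P = 1.798/4.35 = 0.4134 m. Q_A = (1/0.034)·1.798·0.4134^(2/3)·√0.00028 = 0.4911 m³/s.
Channel B: For a circular section of diameter D = 1.23 m at depth y = 0.591 m, the central angle is θ = 2 arccos(1 − 2y/D) = 3.064 rad. Then A = (D²/8)(θ − sin θ) = 0.5646 m² and P = Dθ/2 = 1.884 m. Hydraulic radius R = A/P = 0.5646/1.884 = 0.2997 m. Q_B = (1/0.034)·0.5646·0.2997^(2/3)·√0.00028 = 0.1244 m³/s.
The larger discharge is 0.4911 m³/s and the smaller is 0.1244 m³/s; the ratio is 3.95.

3.95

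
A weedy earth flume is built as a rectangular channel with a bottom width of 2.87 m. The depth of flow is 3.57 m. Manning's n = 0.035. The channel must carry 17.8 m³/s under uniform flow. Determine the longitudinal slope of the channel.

Flow area A = b·y = 2.87 × 3.57 = 10.25 m². Wetted perimeter P = b + 2y = 2.87 + 2×3.57 = 10.01 m.
Hydraulic radius R = A/P = 10.25/10.01 = 1.024 m.
From Manning's equation, S = [nQ / (1 A R^(2/3))]² = [0.035 × 17.8 / (1 × 10.25 × 1.024^(2/3))]² = 0.00358.

S = 0.00358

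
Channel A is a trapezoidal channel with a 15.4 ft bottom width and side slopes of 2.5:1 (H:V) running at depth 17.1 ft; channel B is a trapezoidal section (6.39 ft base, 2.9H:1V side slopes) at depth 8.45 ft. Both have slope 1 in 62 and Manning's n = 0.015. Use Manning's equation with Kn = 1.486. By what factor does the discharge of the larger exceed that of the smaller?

Channel A: With bottom width b = 15.4 ft and side slope z = 2.5: A = (b + zy)y = (15.4 + 2.5×17.1)×17.1 = 994.4 ft²; P = b + 2y√(1+z²) = 15.4 + 2×17.1×2.693 = 107.5 ft. Hydraulic radius R = A/P = 994.4/107.5 = 9.251 ft. Q_A = (1.486/0.015)·994.4·9.251^(2/3)·√0.01613 = 55130 ft³/s.
Channel B: With bottom width b = 6.39 ft and side slope z = 2.9: A = (b + zy)y = (6.39 + 2.9×8.45)×8.45 = 261.1 ft²; P = b + 2y√(1+z²) = 6.39 + 2×8.45×3.068 = 58.23 ft. Hydraulic radius R = A/P = 261.1/58.23 = 4.483 ft. Q_B = (1.486/0.015)·261.1·4.483^(2/3)·√0.01613 = 8930 ft³/s.
The larger discharge is 55130 ft³/s and the smaller is 8930 ft³/s; the ratio is 6.17.

6.17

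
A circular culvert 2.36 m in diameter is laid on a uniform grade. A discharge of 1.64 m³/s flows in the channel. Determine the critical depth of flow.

At critical depth, Q² T / (g A³) = 1, i.e. A³/T = Q²/g = 1.64²/9.81 = 0.2742.
Try y = 0.714 m: A³/T = 0.6423 — over.
Try y = 0.574 m: A³/T = 0.2749 — ≈ 0.2742.

y_c = 0.574 m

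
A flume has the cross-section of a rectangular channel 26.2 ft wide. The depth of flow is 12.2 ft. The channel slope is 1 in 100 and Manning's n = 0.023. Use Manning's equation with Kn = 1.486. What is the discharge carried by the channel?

Flow area A = b·y = 26.2 × 12.2 = 319.6 ft². Wetted perimeter P = b + 2y = 26.2 + 2×12.2 = 50.6 ft.
Hydraulic radius R = A/P = 319.6/50.6 = 6.317 ft.
Manning's equation: Q = (1.486/n) A R^(2/3) S^(1/2) = (1.486/0.023) × 319.6 × 6.317^(2/3) × 0.01^(1/2) = 7060 ft³/s.

Q = 7060 ft³/s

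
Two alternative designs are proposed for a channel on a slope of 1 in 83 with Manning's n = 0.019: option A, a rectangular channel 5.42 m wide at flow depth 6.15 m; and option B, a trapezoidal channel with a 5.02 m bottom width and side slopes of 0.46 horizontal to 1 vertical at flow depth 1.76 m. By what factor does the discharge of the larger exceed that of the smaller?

4.5

Channel A: Flow area A = b·y = 5.42 × 6.15 = 33.33 m². Wetted perimeter P = b + 2y = 5.42 + 2×6.15 = 17.72 m. Hydraulic radius R = A/P = 33.33/17.72 = 1.881 m. Q_A = (1/0.019)·33.33·1.881^(2/3)·√0.01205 = 293.4 m³/s.
Channel B: With bottom width b = 5.02 m and side slope z = 0.46: A = (b + zy)y = (5.02 + 0.46×1.76)×1.76 = 10.26 m²; P = b + 2y√(1+z²) = 5.02 + 2×1.76×1.101 = 8.895 m. Hydraulic radius R = A/P = 10.26/8.895 = 1.154 m. Q_B = (1/0.019)·10.26·1.154^(2/3)·√0.01205 = 65.19 m³/s.
The larger discharge is 293.4 m³/s and the smaller is 65.19 m³/s; the ratio is 4.5.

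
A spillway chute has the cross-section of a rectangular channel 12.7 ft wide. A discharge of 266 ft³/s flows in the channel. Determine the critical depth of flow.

For a rectangular channel, critical depth y_c = (q²/g)^(1/3) where q = Q/b = 266/12.7 = 20.94 ft²/s.
So y_c = (20.94²/32.2)^(1/3) = 2.39 ft.

y_c = 2.39 ft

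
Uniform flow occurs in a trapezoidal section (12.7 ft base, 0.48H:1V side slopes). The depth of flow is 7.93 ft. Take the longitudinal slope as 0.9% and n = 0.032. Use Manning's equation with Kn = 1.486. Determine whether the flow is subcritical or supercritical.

subcritical

With bottom width b = 12.7 ft and side slope z = 0.48: A = (b + zy)y = (12.7 + 0.48×7.93)×7.93 = 130.9 ft²; P = b + 2y√(1+z²) = 12.7 + 2×7.93×1.109 = 30.29 ft.
Hydraulic radius R = A/P = 130.9/30.29 = 4.321 ft.
V = (1.486/n) R^(2/3) √S = (1.486/0.032) × 4.321^(2/3) × √0.009 = 11.69 ft/s. Hydraulic depth D_h = A/T = 130.9/20.31 = 6.444 ft.
Froude number Fr = V/√(g·D_h) = 11.69/√(32.2×6.444) = 0.811, which is less than 1, so the flow is subcritical.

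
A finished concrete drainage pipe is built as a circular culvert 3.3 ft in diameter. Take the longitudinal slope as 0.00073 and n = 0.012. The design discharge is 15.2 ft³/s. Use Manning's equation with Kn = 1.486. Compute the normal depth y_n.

Manning's equation rearranged: A R^(2/3) = nQ / (1.486·√S) = 0.012 × 15.2 / (1.486 × √0.00073) = 4.543.
Try y = 2.23 ft: A R^(2/3) = 6.009 — too large.
Try y = 1.29 ft: A R^(2/3) = 2.431 — too small.
Try y = 1.85 ft: A R^(2/3) = 4.544 — ≈ 4.543.

y_n = 1.85 ft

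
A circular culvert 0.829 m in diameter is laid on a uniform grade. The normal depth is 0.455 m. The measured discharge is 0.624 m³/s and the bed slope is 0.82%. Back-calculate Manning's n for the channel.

For a circular section of diameter D = 0.829 m at depth y = 0.455 m, the central angle is θ = 2 arccos(1 − 2y/D) = 3.337 rad. Then A = (D²/8)(θ − sin θ) = 0.3034 m² and P = Dθ/2 = 1.383 m.
Hydraulic radius R = A/P = 0.3034/1.383 = 0.2193 m.
Rearranging Manning's equation: n = (1/Q) A R^(2/3) S^(1/2) = (1/0.624) × 0.3034 × 0.2193^(2/3) × √0.0082 = 0.016.

n = 0.016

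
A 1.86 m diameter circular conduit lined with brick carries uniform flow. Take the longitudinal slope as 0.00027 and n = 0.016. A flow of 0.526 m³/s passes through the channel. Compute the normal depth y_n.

y_n = 0.716 m

Manning's equation rearranged: A R^(2/3) = nQ / (1·√S) = 0.016 × 0.526 / (√0.00027) = 0.5122.
Trying y = 0.529 m: A R^(2/3) = 0.2879 — too small.
Trying y = 0.856 m: A R^(2/3) = 0.7067 — too large.
Trying y = 0.716 m: A R^(2/3) = 0.5122 — matches.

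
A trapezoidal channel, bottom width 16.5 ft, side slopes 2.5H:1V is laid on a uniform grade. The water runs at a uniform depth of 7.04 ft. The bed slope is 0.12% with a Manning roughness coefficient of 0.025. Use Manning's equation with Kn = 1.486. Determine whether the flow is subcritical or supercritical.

subcritical

With bottom width b = 16.5 ft and side slope z = 2.5: A = (b + zy)y = (16.5 + 2.5×7.04)×7.04 = 240.1 ft²; P = b + 2y√(1+z²) = 16.5 + 2×7.04×2.693 = 54.41 ft.
Hydraulic radius R = A/P = 240.1/54.41 = 4.412 ft.
V = (1.486/n) R^(2/3) √S = (1.486/0.025) × 4.412^(2/3) × √0.0012 = 5.539 ft/s. Hydraulic depth D_h = A/T = 240.1/51.7 = 4.643 ft.
Froude number Fr = V/√(g·D_h) = 5.539/√(32.2×4.643) = 0.453, which is less than 1, so the flow is subcritical.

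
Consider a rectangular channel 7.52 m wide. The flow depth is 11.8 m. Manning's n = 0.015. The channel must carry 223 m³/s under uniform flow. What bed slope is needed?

S = 0.000351

Flow area A = b·y = 7.52 × 11.8 = 88.74 m². Wetted perimeter P = b + 2y = 7.52 + 2×11.8 = 31.12 m.
Hydraulic radius R = A/P = 88.74/31.12 = 2.851 m.
From Manning's equation, S = [nQ / (1 A R^(2/3))]² = [0.015 × 223 / (1 × 88.74 × 2.851^(2/3))]² = 0.000351.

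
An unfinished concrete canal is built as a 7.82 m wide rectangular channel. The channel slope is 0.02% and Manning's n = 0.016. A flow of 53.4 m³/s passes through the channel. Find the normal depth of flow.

Manning's equation rearranged: A R^(2/3) = nQ / (1·√S) = 0.016 × 53.4 / (√0.0002) = 60.42.
Trying y = 5.58 m: A R^(2/3) = 76.01 — high.
Trying y = 3.87 m: A R^(2/3) = 47.15 — low.
Trying y = 4.67 m: A R^(2/3) = 60.42 — matches.

y_n = 4.67 m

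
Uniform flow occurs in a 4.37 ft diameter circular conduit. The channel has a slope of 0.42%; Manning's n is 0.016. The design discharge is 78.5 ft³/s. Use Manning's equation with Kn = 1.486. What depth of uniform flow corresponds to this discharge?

y_n = 3.01 ft

Manning's equation rearranged: A R^(2/3) = nQ / (1.486·√S) = 0.016 × 78.5 / (1.486 × √0.0042) = 13.04.
Trying y = 2.15 ft: A R^(2/3) = 7.739 — short.
Trying y = 3.01 ft: A R^(2/3) = 13.04 — matches.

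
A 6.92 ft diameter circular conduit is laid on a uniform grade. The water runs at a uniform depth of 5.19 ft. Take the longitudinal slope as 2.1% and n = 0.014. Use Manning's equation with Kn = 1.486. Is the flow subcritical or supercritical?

For a circular section of diameter D = 6.92 ft at depth y = 5.19 ft, the central angle is θ = 2 arccos(1 − 2y/D) = 4.189 rad. Then A = (D²/8)(θ − sin θ) = 30.26 ft² and P = Dθ/2 = 14.49 ft.
Hydraulic radius R = A/P = 30.26/14.49 = 2.088 ft.
V = (1.486/n) R^(2/3) √S = (1.486/0.014) × 2.088^(2/3) × √0.021 = 25.13 ft/s. Hydraulic depth D_h = A/T = 30.26/5.993 = 5.049 ft.
Froude number Fr = V/√(g·D_h) = 25.13/√(32.2×5.049) = 1.97, which is greater than 1, so the flow is supercritical.

supercritical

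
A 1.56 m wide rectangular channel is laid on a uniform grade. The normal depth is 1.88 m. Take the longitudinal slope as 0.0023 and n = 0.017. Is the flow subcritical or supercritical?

subcritical

Flow area A = b·y = 1.56 × 1.88 = 2.933 m². Wetted perimeter P = b + 2y = 1.56 + 2×1.88 = 5.32 m.
Hydraulic radius R = A/P = 2.933/5.32 = 0.5513 m.
V = (1/n) R^(2/3) √S = (1/0.017) × 0.5513^(2/3) × √0.0023 = 1.897 m/s. Hydraulic depth D_h = A/T = 2.933/1.56 = 1.88 m.
Froude number Fr = V/√(g·D_h) = 1.897/√(9.81×1.88) = 0.442, which is less than 1, so the flow is subcritical.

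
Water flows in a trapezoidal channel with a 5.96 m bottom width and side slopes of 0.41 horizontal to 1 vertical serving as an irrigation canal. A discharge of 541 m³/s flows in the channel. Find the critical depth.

y_c = 7.83 m

At critical depth, Q² T / (g A³) = 1, i.e. A³/T = Q²/g = 541²/9.81 = 29830.
At y = 8.58 m: A³/T = 41380 — over.
At y = 7.83 m: A³/T = 29900 — ≈ 29830.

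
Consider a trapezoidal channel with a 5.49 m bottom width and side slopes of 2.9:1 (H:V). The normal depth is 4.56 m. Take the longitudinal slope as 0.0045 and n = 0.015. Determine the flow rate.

Q = 712 m³/s

With bottom width b = 5.49 m and side slope z = 2.9: A = (b + zy)y = (5.49 + 2.9×4.56)×4.56 = 85.34 m²; P = b + 2y√(1+z²) = 5.49 + 2×4.56×3.068 = 33.47 m.
Hydraulic radius R = A/P = 85.34/33.47 = 2.55 m.
Manning's equation: Q = (1/n) A R^(2/3) S^(1/2) = (1/0.015) × 85.34 × 2.55^(2/3) × 0.0045^(1/2) = 712 m³/s.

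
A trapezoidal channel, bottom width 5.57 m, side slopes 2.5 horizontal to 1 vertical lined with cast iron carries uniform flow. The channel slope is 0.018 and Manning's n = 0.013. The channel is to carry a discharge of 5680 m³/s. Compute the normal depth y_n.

y_n = 8.11 m

Manning's equation rearranged: A R^(2/3) = nQ / (1·√S) = 0.013 × 5680 / (√0.018) = 550.4.
Trying y = 7.01 m: A R^(2/3) = 389.9 — too small.
Trying y = 9.6 m: A R^(2/3) = 825.3 — too large.
Trying y = 8.11 m: A R^(2/3) = 550.5 — matches.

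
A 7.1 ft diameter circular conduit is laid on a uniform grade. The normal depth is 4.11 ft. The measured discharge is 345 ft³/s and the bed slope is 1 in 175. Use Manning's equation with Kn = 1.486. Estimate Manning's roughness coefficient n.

For a circular section of diameter D = 7.1 ft at depth y = 4.11 ft, the central angle is θ = 2 arccos(1 − 2y/D) = 3.458 rad. Then A = (D²/8)(θ − sin θ) = 23.76 ft² and P = Dθ/2 = 12.28 ft.
Hydraulic radius R = A/P = 23.76/12.28 = 1.935 ft.
Rearranging Manning's equation: n = (1.486/Q) A R^(2/3) S^(1/2) = (1.486/345) × 23.76 × 1.935^(2/3) × √0.005714 = 0.012.

n = 0.012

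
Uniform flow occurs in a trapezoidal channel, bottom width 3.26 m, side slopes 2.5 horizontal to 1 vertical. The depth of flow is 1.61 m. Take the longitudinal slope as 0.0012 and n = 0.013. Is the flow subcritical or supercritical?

With bottom width b = 3.26 m and side slope z = 2.5: A = (b + zy)y = (3.26 + 2.5×1.61)×1.61 = 11.73 m²; P = b + 2y√(1+z²) = 3.26 + 2×1.61×2.693 = 11.93 m.
Hydraulic radius R = A/P = 11.73/11.93 = 0.9831 m.
V = (1/n) R^(2/3) √S = (1/0.013) × 0.9831^(2/3) × √0.0012 = 2.635 m/s. Hydraulic depth D_h = A/T = 11.73/11.31 = 1.037 m.
Froude number Fr = V/√(g·D_h) = 2.635/√(9.81×1.037) = 0.826, which is less than 1, so the flow is subcritical.

subcritical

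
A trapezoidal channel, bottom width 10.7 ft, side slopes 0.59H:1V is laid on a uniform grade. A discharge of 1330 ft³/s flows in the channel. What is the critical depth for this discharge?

At critical depth, Q² T / (g A³) = 1, i.e. A³/T = Q²/g = 1330²/32.2 = 54930.
Trying y = 7.54 ft: A³/T = 76040 — too large.
Trying y = 5.15 ft: A³/T = 21110 — too small.
Trying y = 6.85 ft: A³/T = 54820 — matches.

y_c = 6.85 ft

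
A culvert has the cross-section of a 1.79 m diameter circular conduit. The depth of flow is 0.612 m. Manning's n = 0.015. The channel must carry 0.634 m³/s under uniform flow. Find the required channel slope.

For a circular section of diameter D = 1.79 m at depth y = 0.612 m, the central angle is θ = 2 arccos(1 − 2y/D) = 2.498 rad. Then A = (D²/8)(θ − sin θ) = 0.7602 m² and P = Dθ/2 = 2.236 m.
Hydraulic radius R = A/P = 0.7602/2.236 = 0.34 m.
From Manning's equation, S = [nQ / (1 A R^(2/3))]² = [0.015 × 0.634 / (1 × 0.7602 × 0.34^(2/3))]² = 0.000659.

S = 0.000659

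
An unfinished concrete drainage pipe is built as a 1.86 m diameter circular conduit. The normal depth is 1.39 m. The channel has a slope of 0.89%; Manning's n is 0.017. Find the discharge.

Q = 8.22 m³/s

For a circular section of diameter D = 1.86 m at depth y = 1.39 m, the central angle is θ = 2 arccos(1 − 2y/D) = 4.176 rad. Then A = (D²/8)(θ − sin θ) = 2.178 m² and P = Dθ/2 = 3.884 m.
Hydraulic radius R = A/P = 2.178/3.884 = 0.5607 m.
Manning's equation: Q = (1/n) A R^(2/3) S^(1/2) = (1/0.017) × 2.178 × 0.5607^(2/3) × 0.0089^(1/2) = 8.22 m³/s.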